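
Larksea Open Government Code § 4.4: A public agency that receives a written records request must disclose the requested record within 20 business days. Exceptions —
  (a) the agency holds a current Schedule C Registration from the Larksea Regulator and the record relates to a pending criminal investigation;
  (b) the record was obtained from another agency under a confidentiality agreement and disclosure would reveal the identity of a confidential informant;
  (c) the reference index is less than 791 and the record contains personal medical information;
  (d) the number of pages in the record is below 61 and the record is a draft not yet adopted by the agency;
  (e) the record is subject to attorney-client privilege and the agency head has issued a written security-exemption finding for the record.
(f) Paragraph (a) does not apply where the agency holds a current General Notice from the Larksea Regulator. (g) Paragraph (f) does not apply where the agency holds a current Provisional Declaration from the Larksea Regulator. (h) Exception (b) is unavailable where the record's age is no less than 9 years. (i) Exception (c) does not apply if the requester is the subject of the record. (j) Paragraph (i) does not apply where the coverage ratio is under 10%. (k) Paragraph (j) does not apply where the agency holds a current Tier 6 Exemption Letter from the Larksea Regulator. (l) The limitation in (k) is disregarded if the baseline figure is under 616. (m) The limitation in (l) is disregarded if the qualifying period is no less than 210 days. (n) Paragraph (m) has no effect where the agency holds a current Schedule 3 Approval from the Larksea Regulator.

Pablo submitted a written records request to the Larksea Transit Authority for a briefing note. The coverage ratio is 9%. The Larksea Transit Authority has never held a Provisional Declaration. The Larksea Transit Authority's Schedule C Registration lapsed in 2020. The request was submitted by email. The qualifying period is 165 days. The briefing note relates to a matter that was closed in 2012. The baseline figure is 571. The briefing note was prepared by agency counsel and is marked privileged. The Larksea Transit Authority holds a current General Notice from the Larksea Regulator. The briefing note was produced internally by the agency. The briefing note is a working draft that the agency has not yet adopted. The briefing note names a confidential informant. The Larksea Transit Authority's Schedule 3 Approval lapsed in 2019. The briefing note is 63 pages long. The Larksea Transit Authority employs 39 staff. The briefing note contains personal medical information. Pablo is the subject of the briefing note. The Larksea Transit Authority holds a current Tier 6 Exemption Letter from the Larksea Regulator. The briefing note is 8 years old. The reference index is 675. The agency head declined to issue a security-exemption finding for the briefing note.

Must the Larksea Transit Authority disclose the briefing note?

No — exception (c) applies; the Larksea Transit Authority is not required to disclose the briefing note.

Exception (a) requires that the agency holds a current Schedule C Registration from the Larksea Regulator; but there is no Schedule C Registration in force, so (a) is unavailable.
Exception (b) fails — the briefing note was produced internally.
Exception (c)'s conditions are all satisfied: the reference index is 675, less than the 791 limit; the briefing note contains personal medical information. Considering the limiting provisions: (i) operates (Pablo is the subject of the briefing note), but is itself disapplied by (j): (j) is triggered — the coverage ratio is 9%, under the 10% limit. (k) would limit (j) — a current Tier 6 Exemption Letter is held — but (l) sets (k) aside: (l) operates — the baseline figure is 571, under the 616 limit. (m) is not engaged (the qualifying period is 165 days, short of 210 days), so (l) stands. (c) remains available.
Exception (d) requires that the number of pages in the record is below 61; but the number of pages in the record is 63, not below 61, so (d) is unavailable.
Exception (e) does not apply: the agency head declined to issue a security-exemption finding.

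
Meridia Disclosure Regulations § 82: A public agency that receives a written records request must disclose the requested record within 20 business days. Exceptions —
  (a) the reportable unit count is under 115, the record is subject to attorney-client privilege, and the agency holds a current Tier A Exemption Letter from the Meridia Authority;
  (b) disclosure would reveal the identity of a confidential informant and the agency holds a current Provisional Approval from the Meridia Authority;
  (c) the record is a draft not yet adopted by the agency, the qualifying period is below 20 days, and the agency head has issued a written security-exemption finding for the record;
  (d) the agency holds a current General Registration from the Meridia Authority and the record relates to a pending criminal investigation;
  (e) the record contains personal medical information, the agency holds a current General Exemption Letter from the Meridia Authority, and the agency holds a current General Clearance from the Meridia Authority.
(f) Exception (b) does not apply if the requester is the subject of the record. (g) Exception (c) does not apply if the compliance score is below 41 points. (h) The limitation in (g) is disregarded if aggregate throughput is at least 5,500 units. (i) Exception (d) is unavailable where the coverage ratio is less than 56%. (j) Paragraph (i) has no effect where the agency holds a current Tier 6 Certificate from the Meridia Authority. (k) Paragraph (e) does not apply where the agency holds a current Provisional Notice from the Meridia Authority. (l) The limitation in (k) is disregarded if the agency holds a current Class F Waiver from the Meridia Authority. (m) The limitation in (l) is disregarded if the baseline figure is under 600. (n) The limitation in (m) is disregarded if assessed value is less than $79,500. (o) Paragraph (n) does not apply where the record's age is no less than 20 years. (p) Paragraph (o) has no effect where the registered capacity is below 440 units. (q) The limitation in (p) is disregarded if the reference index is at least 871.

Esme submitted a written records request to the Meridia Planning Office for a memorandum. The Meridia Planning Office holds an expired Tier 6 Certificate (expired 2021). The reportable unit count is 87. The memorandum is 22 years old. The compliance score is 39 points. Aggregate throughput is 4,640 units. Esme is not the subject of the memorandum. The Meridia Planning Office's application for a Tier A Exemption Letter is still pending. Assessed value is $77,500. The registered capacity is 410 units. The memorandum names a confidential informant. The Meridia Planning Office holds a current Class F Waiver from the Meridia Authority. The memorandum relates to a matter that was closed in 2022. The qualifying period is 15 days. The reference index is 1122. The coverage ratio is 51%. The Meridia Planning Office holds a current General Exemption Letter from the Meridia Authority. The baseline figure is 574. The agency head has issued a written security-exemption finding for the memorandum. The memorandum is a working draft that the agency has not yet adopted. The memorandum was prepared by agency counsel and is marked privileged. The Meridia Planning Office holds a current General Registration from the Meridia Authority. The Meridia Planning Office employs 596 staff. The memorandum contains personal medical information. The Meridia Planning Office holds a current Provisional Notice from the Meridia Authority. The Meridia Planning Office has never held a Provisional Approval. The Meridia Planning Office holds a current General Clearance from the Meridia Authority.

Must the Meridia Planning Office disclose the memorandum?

Exception (a) fails — no current Tier A Exemption Letter is held.
Exception (b) fails — the Provisional Approval is not current.
All of (c)'s requirements are met (the memorandum is an unadopted draft; the qualifying period is 15 days, below the 20 days limit; a written security-exemption finding has been issued). Turning to paragraphs (g)–(h): (g) operates against (c): the compliance score is 39 points, below the 41 points limit. (h) is not triggered (aggregate throughput is 4,640 units, short of 5,500 units), so (g) stands. (c) is therefore removed.
Exception (d) fails — the memorandum relates to a closed matter.
All of (e)'s requirements are met (the memorandum contains personal medical information; a current General Exemption Letter is held; a current General Clearance is held). But: (k) operates against (e): a current Provisional Notice is held. (l) would limit (k) — a current Class F Waiver is held — but (m) sets (l) aside: (m) operates against (l): the baseline figure is 574, under the 600 limit. (n) operates (assessed value is $77,500, less than the $79,500 limit), but yields to (o): (o) operates — the record's age is 22 years, meeting the 20 years threshold. (p) would limit (o) — the registered capacity is 410 units, below the 440 units limit — but (q) sets (p) aside: (q) is triggered — the reference index is 1,122, meeting the 871 threshold. (e) is therefore removed.
Every exception is unavailable, so the rule governs.

Yes — the Meridia Planning Office must disclose the memorandum.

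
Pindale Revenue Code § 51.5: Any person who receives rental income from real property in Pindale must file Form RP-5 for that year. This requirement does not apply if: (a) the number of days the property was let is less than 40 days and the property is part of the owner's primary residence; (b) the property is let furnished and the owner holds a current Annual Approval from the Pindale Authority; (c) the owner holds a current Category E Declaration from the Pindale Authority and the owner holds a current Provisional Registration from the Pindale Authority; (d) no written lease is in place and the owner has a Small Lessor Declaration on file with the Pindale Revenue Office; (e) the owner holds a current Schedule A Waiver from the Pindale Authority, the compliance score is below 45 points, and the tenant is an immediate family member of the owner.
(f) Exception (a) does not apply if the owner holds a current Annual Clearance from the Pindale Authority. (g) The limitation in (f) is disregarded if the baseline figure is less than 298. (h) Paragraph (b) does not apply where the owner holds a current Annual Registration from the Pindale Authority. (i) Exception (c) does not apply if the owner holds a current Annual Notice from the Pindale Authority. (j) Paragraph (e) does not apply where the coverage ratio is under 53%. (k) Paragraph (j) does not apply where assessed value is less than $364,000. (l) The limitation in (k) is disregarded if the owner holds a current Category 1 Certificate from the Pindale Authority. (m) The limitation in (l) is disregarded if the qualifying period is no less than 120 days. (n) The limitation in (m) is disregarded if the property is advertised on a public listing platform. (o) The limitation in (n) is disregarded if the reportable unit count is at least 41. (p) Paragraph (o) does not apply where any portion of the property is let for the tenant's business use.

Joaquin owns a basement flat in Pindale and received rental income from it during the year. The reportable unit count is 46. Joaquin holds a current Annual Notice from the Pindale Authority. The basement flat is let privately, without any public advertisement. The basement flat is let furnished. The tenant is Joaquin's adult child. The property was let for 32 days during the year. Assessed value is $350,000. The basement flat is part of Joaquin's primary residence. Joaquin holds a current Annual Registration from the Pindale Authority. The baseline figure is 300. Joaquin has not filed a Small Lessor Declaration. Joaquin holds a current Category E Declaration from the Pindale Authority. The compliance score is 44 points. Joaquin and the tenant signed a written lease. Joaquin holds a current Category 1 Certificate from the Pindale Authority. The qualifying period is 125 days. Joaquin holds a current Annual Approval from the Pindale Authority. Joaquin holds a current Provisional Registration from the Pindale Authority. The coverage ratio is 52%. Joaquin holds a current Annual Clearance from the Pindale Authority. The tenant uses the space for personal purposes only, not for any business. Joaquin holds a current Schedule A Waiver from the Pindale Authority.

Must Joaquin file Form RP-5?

Exception (a)'s conditions are all satisfied: the number of days the property was let is 32 days, less than the 40 days limit; the basement flat is part of the primary residence. But: (f) operates against (a): a current Annual Clearance is held. (g), which would lift (f), is not triggered — the baseline figure is 300, not less than 298. So (a) is unavailable.
Exception (b) is satisfied on its face — the property is let furnished; a current Annual Approval is held. Turning to paragraph (h): (h) applies — a current Annual Registration is held. (b) is therefore removed.
Exception (c): a current Category E Declaration is held; a current Provisional Registration is held — every condition holds. However, paragraph (i) must be considered: (i) applies — a current Annual Notice is held. Exception (c) does not apply.
Exception (d) fails — a written lease is in place.
Exception (e)'s conditions are all satisfied: a current Schedule A Waiver is held; the compliance score is 44 points, below the 45 points limit; the tenant is an immediate family member. Under paragraphs (j)–(p): (j) would limit (e) — the coverage ratio is 52%, under the 53% limit — but (k) sets (j) aside: (k) operates against (j): assessed value is $350,000, less than the $364,000 limit. (l) would limit (k) — a current Category 1 Certificate is held — but (m) sets (l) aside: (m) applies — the qualifying period is 125 days, meeting the 120 days threshold. (n) does not operate here (the property is let privately without advertisement), so (m) stands. So (e) applies.

No — exception (e) applies; Joaquin is not required to file Form RP-5.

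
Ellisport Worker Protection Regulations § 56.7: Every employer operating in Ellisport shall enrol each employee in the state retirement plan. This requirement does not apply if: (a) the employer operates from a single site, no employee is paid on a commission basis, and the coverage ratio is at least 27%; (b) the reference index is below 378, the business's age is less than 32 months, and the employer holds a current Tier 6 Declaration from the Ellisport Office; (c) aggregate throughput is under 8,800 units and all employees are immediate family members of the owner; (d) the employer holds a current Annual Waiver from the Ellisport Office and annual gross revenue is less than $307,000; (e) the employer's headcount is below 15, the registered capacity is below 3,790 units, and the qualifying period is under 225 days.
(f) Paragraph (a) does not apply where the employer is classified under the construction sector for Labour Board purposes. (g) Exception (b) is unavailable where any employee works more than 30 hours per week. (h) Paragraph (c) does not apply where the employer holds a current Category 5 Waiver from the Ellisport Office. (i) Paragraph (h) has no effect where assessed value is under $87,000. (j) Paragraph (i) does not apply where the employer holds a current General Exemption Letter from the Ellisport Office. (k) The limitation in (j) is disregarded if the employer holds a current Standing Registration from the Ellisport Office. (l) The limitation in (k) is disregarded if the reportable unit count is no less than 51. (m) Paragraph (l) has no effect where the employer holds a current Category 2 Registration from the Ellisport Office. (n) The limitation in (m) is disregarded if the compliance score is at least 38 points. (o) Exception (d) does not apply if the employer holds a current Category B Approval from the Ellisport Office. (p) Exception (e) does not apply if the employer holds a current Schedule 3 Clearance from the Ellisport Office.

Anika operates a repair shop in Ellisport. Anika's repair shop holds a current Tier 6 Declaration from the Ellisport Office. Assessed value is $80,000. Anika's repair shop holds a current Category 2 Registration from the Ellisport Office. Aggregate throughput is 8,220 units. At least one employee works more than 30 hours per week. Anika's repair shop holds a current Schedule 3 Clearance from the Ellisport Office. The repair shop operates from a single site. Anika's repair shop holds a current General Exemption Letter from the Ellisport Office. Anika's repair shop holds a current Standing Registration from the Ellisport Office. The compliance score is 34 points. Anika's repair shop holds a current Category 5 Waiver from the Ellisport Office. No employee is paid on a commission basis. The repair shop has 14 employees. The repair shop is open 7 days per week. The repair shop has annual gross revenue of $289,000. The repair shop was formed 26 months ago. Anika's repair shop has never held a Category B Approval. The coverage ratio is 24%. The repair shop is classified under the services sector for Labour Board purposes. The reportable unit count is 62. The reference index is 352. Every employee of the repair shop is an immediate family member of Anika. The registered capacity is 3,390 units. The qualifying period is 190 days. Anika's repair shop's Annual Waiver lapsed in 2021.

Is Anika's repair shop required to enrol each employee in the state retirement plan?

No — exception (c) applies; Anika's repair shop is not required to enrol each employee in the state retirement plan.

Exception (a) fails — the coverage ratio is 24%, short of 27%.
Exception (b) is satisfied on its face — the reference index is 352, below the 378 limit; the business's age is 26 months, less than the 32 months limit; a current Tier 6 Declaration is held. Turning to paragraph (g): (g) operates against (b): at least one employee exceeds 30 hours/week. (b) is therefore removed.
Exception (c) is satisfied on its face — aggregate throughput is 8,220 units, under the 8,800 units limit; every employee is an immediate family member. Considering the limiting provisions: (h) would limit (c) — a current Category 5 Waiver is held — but (i) sets (h) aside: (i) operates against (h): assessed value is $80,000, under the $87,000 limit. (j) is triggered (a current General Exemption Letter is held), but is set aside by (k): (k) operates — a current Standing Registration is held. (l) would limit (k) — the reportable unit count is 62, meeting the 51 threshold — but (m) sets (l) aside: (m) operates against (l): a current Category 2 Registration is held. (n), which would lift (m), is not triggered — the compliance score is 34 points, short of 38 points. Exception (c) stands.
Exception (d) does not apply: the Annual Waiver is not current.
Exception (e) is satisfied on its face — the employer's headcount is 14, below the 15 limit; the registered capacity is 3,390 units, below the 3,790 units limit; the qualifying period is 190 days, under the 225 days limit. However, paragraph (p) must be considered: (p) is triggered — a current Schedule 3 Clearance is held. So (e) is unavailable.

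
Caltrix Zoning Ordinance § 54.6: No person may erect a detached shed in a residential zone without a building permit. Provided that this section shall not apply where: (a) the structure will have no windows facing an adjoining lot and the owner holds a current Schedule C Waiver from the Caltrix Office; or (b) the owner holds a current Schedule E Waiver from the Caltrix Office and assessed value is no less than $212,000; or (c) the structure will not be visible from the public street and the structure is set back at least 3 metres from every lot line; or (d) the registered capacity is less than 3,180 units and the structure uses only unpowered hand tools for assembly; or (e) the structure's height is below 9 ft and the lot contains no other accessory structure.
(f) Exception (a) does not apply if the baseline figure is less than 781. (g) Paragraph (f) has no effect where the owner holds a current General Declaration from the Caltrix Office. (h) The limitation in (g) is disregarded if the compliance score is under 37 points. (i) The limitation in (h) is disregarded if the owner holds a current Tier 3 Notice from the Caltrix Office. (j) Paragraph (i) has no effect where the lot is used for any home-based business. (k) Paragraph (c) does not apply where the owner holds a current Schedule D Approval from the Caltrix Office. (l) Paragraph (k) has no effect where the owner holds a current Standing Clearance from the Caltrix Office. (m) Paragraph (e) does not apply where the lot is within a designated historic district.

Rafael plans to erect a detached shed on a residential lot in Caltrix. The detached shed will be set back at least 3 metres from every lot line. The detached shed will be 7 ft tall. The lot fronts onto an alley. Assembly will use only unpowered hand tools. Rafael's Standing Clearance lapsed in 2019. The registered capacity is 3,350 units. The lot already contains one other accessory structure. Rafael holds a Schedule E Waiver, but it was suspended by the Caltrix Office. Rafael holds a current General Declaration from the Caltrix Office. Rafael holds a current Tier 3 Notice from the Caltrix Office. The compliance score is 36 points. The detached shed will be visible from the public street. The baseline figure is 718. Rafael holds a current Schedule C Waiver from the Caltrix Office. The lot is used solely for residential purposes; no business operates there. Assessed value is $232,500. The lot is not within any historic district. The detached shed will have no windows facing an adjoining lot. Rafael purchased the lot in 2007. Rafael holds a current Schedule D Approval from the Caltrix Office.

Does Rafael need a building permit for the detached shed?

No — exception (a) applies; Rafael does not need a building permit.

Exception (a)'s conditions are all satisfied: no windows face an adjoining lot; a current Schedule C Waiver is held. Considering the limiting provisions: (f) would limit (a) — the baseline figure is 718, less than the 781 limit — but (g) sets (f) aside: (g) applies — a current General Declaration is held. (h) is triggered (the compliance score is 36 points, under the 37 points limit), but is set aside by (i): (i) is triggered — a current Tier 3 Notice is held. (j) is not engaged (the lot is solely residential), so (i) stands. So (a) applies.
Exception (b) requires that the owner holds a current Schedule E Waiver from the Caltrix Office; but no current Schedule E Waiver is held, so (b) is unavailable.
Exception (c) requires that the structure will not be visible from the public street; but the structure will be visible from the street, so (c) is unavailable.
Exception (d) fails — the registered capacity is 3,350 units, not less than 3,180 units.
Exception (e) requires that the lot contains no other accessory structure; but the lot already has another accessory structure, so (e) is unavailable.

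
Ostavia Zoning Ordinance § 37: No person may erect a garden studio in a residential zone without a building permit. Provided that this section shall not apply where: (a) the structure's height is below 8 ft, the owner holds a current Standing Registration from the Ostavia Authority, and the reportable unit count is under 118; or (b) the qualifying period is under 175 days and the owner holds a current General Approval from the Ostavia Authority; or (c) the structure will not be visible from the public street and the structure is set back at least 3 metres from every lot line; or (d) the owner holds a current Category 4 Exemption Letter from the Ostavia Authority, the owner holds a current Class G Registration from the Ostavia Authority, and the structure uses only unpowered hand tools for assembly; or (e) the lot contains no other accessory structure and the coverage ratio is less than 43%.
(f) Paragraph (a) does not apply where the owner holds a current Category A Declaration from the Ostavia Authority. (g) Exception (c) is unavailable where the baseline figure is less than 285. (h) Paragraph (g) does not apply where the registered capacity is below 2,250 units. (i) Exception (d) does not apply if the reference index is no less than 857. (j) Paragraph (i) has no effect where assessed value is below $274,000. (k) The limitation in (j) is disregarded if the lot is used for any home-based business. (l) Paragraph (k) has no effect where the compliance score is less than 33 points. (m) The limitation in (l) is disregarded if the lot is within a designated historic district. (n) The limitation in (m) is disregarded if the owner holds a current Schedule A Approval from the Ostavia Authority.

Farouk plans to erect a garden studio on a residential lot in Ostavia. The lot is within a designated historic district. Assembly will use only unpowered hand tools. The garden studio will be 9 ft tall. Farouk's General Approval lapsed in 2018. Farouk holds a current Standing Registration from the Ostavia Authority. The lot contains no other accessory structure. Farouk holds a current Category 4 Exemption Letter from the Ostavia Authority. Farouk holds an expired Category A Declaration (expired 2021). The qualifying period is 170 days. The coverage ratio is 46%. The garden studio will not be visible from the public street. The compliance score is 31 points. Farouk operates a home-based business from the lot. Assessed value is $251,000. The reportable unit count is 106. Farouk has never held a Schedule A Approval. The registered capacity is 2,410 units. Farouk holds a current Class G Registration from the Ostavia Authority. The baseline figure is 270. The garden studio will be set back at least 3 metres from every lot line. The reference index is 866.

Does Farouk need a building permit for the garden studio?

Yes — Farouk must obtain a building permit.

Exception (a) does not apply: the structure's height is 9 ft, not below 8 ft.
Exception (b) does not apply: no current General Approval is held.
Exception (c)'s conditions are all satisfied: the structure will not be visible from the street; the setback is at least 3 m on every side. But applying paragraphs (g)–(h): (g) operates against (c): the baseline figure is 270, less than the 285 limit. (h), which would lift (g), is not engaged — the registered capacity is 2,410 units, not below 2,250 units. Exception (c) does not apply.
Exception (d) is satisfied on its face — a current Category 4 Exemption Letter is held; a current Class G Registration is held; assembly uses only hand tools. However, paragraphs (i)–(n) must be considered: (i) operates against (d): the reference index is 866, meeting the 857 threshold. (j) is triggered (assessed value is $251,000, below the $274,000 limit), but is set aside by (k): (k) operates against (j): a home-based business operates on the lot. (l) operates (the compliance score is 31 points, less than the 33 points limit), but is itself disapplied by (m): (m) is engaged — the lot is in a historic district. (n) is inapplicable (the Schedule A Approval is not current), so (m) stands. (d) is therefore removed.
Exception (e) fails — the coverage ratio is 46%, not less than 43%.
No exception applies. The general rule governs.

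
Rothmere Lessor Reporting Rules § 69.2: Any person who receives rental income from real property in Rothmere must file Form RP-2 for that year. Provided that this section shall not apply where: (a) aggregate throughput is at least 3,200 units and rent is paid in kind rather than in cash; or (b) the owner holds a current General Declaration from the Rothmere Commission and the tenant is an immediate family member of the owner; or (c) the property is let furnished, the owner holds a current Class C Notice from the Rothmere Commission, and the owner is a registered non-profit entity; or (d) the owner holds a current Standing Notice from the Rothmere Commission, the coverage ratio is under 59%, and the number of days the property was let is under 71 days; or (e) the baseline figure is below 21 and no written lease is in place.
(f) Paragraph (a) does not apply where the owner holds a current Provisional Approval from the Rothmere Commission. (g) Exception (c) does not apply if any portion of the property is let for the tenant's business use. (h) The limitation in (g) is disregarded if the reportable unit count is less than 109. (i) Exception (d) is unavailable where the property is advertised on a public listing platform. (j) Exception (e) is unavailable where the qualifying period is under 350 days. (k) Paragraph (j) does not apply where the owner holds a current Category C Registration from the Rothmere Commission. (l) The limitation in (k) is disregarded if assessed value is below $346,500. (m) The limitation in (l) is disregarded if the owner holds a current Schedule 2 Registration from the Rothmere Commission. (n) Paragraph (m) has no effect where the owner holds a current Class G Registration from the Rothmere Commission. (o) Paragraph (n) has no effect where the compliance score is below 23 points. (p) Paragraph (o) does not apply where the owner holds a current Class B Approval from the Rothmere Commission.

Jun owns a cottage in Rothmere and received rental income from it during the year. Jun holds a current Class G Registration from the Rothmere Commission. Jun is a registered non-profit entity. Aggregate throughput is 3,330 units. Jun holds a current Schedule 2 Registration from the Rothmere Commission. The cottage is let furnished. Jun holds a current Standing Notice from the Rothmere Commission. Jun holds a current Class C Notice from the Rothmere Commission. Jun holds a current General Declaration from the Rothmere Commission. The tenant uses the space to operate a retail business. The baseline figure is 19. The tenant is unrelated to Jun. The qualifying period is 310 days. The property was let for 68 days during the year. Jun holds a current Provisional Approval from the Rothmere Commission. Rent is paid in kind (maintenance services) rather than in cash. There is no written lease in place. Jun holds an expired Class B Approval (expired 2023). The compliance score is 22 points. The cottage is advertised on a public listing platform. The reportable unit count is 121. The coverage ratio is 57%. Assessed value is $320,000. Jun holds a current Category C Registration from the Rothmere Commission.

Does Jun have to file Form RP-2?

No — exception (e) applies; Jun is not required to file Form RP-2.

Exception (a) is satisfied on its face — aggregate throughput is 3,330 units, meeting the 3,200 units threshold; rent is paid in kind. But: (f) applies — a current Provisional Approval is held. Exception (a) does not apply.
Exception (b) requires that the tenant is an immediate family member of the owner; but the tenant is unrelated to the owner, so (b) is unavailable.
Exception (c) is satisfied on its face — the property is let furnished; a current Class C Notice is held; Jun is a registered non-profit. But: (g) operates against (c): the space is let for business use. (h) does not operate here (the reportable unit count is 121, not less than 109), so (g) stands. (c) is therefore removed.
Exception (d) is satisfied on its face — a current Standing Notice is held; the coverage ratio is 57%, under the 59% limit; the number of days the property was let is 68 days, under the 71 days limit. However, paragraph (i) must be considered: (i) is engaged — the property is publicly advertised. Exception (d) does not apply.
Exception (e): the baseline figure is 19, below the 21 limit; there is no written lease — every condition holds. Applying paragraphs (j)–(p): (j) operates (the qualifying period is 310 days, under the 350 days limit), but yields to (k): (k) operates against (j): a current Category C Registration is held. (l) would limit (k) — assessed value is $320,000, below the $346,500 limit — but (m) sets (l) aside: (m) operates — a current Schedule 2 Registration is held. (n) would limit (m) — a current Class G Registration is held — but (o) sets (n) aside: (o) operates against (n): the compliance score is 22 points, below the 23 points limit. (p) is not triggered (no current Class B Approval is held), so (o) stands. So (e) applies.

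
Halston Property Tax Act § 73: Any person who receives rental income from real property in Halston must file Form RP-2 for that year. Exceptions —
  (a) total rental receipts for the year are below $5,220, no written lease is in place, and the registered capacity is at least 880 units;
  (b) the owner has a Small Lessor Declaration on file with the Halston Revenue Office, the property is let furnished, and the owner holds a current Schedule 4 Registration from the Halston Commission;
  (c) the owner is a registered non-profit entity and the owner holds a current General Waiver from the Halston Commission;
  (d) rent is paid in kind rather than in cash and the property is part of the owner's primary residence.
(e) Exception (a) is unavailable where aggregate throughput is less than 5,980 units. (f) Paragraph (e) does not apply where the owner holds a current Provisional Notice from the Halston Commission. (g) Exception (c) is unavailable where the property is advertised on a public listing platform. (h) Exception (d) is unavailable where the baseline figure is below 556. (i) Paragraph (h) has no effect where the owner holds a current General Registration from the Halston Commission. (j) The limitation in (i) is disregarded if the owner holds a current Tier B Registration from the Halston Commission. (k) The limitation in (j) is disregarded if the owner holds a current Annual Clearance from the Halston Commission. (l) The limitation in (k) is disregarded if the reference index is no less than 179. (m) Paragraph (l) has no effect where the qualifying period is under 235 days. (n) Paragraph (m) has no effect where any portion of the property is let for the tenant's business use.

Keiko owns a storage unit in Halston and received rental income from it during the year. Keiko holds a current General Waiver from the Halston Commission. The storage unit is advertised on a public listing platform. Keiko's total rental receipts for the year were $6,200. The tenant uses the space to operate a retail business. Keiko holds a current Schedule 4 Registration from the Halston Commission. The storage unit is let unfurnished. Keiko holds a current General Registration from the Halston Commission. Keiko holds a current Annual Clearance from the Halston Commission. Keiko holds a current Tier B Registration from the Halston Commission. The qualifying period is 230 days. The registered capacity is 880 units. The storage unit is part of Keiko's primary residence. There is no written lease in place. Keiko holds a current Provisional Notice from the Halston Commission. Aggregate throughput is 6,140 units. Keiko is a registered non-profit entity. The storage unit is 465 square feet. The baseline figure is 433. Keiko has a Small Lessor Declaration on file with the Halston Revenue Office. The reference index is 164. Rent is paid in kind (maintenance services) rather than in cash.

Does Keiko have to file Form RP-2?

Exception (a) requires that total rental receipts for the year are below $5,220; but total rental receipts for the year are $6,200, not below $5,220, so (a) is unavailable.
Exception (b) requires that the property is let furnished; but the property is let unfurnished, so (b) is unavailable.
Exception (c): Keiko is a registered non-profit; a current General Waiver is held — every condition holds. Turning to paragraph (g): (g) operates against (c): the property is publicly advertised. Exception (c) does not apply.
Exception (d): rent is paid in kind; the storage unit is part of the primary residence — every condition holds. As to paragraphs (h)–(n): (h) would limit (d) — the baseline figure is 433, below the 556 limit — but (i) sets (h) aside: (i) is triggered — a current General Registration is held. (j) is triggered (a current Tier B Registration is held), but yields to (k): (k) applies — a current Annual Clearance is held. (l) is not triggered (the reference index is 164, short of 179), so (k) stands. Exception (d) stands.

No — exception (d) applies; Keiko is not required to file Form RP-2.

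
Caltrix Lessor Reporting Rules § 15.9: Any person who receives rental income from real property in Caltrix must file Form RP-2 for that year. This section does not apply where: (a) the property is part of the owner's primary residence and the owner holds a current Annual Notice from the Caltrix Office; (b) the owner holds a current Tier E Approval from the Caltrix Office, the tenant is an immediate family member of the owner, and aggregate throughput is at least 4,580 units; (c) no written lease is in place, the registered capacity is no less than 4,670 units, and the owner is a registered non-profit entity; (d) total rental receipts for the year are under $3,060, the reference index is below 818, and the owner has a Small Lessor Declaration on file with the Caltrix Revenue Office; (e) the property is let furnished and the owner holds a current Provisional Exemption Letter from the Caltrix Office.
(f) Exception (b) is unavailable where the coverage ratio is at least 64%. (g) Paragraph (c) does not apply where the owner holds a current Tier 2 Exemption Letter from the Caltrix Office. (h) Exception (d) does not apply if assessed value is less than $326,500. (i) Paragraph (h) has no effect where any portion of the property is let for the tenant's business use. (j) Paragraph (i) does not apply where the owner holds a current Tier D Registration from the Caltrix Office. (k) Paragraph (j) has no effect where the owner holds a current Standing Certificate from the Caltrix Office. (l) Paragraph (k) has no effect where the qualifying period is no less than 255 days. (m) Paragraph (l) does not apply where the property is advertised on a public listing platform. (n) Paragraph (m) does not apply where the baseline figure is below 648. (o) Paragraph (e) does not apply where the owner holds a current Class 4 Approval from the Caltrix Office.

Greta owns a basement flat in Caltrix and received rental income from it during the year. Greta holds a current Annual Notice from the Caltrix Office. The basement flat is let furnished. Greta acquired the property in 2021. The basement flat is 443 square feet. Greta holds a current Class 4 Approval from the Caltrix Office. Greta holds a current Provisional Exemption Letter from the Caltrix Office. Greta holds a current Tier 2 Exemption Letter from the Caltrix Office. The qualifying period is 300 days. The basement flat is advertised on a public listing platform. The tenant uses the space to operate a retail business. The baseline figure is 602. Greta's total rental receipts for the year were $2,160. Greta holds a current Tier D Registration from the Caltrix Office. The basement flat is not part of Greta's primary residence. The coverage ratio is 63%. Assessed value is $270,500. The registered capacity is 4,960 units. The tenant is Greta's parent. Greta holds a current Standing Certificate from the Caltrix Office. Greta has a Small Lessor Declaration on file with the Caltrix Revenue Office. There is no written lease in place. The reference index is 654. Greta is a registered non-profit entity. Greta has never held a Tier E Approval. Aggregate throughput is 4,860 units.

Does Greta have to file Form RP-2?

Yes — Greta must file Form RP-2.

Exception (a) does not apply: the basement flat is not part of the primary residence.
Exception (b) does not apply: there is no Tier E Approval in force.
Exception (c)'s conditions are all satisfied: there is no written lease; the registered capacity is 4,960 units, meeting the 4,670 units threshold; Greta is a registered non-profit. However, paragraph (g) must be considered: (g) operates against (c): a current Tier 2 Exemption Letter is held. So (c) is unavailable.
Exception (d) is satisfied on its face — total rental receipts for the year are $2,160, under the $3,060 limit; the reference index is 654, below the 818 limit; a Small Lessor Declaration is on file. But applying paragraphs (h)–(n): (h) applies — assessed value is $270,500, less than the $326,500 limit. (i) operates (the space is let for business use), but is set aside by (j): (j) applies — a current Tier D Registration is held. (k) is triggered (a current Standing Certificate is held), but is itself disapplied by (l): (l) operates — the qualifying period is 300 days, meeting the 255 days threshold. (m) would limit (l) — the property is publicly advertised — but (n) sets (m) aside: (n) operates against (m): the baseline figure is 602, below the 648 limit. Exception (d) does not apply.
All of (e)'s requirements are met (the property is let furnished; a current Provisional Exemption Letter is held). But applying paragraph (o): (o) operates against (e): a current Class 4 Approval is held. Exception (e) does not apply.
None of the exceptions is available; § 15.9 applies in full.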